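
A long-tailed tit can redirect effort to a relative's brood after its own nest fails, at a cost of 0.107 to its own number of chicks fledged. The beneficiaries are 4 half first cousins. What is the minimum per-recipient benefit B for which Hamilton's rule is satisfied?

0.428

r to a half first cousin = 1/16 (half first cousins share one grandparent — one path of length 4: r = (1/2)^4 = 1/16).
Hamilton's rule with n recipients of equal r: n·r·B > C, so B > C/(n·r) = 0.107/(4·0.0625) = 0.428.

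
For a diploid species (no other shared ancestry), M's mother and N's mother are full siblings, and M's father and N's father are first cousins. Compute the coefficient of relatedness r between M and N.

0.15625

Relatedness sums over independent paths through distinct common ancestors.
M and N are related in two ways: first cousins through their mothers (r = 1/8) and second cousins through their fathers (r = 1/32).
r = 1/8 + 1/32 = 5/32 = 0.15625.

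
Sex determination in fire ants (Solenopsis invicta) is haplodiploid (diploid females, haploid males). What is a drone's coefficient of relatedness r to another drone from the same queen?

0.5

Haploid brothers each carry a random half of the queen's diploid genome, so on average they share half: r = 1/2.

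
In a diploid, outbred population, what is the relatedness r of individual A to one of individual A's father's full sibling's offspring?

Each parent–offspring link contributes a factor of 1/2, and independent paths through distinct common ancestors add.
First cousins share one grandparent pair — two paths of length 4: r = 2·(1/2)^4 = 1/8.

0.125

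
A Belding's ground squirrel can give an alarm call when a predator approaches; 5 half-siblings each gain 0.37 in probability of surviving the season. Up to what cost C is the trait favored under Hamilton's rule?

0.4625

r to a half-sibling = 1/4 (half-sibs share one parent — one path of length 2: r = (1/2)^2 = 1/4).
Hamilton's rule: n·r·B > C, so the trait is favored while C < n·r·B = 5·0.25·0.37 = 0.4625.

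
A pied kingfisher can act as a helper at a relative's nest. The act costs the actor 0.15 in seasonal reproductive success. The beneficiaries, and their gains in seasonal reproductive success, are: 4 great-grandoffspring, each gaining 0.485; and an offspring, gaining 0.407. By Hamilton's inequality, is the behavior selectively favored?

Hamilton's rule: the trait is favored when the sum of r·B over every recipient exceeds the actor's cost C.
r to a great-grandoffspring = 0.125 (three parent–offspring links: r = (1/2)^3 = 1/8).
r to an offspring = 1/2 (one parent–offspring link: r = (1/2)^1 = 1/2).
Summing one r·B term per recipient: 4·0.125·0.485 + 1·0.5·0.407 = 0.446.
0.446 > 0.15: the indirect benefit exceeds the cost.

Yes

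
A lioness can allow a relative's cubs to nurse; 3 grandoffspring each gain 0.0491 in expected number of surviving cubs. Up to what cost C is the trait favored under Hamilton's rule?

r to a grandoffspring = 1/4 (two parent–offspring links: r = (1/2)^2 = 1/4).
Hamilton's rule: n·r·B > C, so the trait is favored while C < n·r·B = 3·0.25·0.0491 = 0.036825.

0.036825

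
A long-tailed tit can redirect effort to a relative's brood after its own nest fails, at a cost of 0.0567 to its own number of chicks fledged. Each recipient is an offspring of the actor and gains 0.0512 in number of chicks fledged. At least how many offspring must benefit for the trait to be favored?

r to an offspring = 0.5 (one parent–offspring link: r = (1/2)^1 = 1/2).
Hamilton's rule: n·r·B > C  ⇒  n > C/(r·B) = 0.0567/(0.5·0.0512) = 2.215.
The smallest integer exceeding 2.215 is 3.

3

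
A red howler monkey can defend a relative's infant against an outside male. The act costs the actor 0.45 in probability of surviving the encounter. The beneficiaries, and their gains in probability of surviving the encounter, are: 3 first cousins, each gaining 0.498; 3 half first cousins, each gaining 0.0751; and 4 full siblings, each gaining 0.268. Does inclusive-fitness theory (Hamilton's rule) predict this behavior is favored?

Hamilton's rule: the trait is favored when the sum of r·B over every recipient exceeds the actor's cost C.
r to a first cousin = 1/8 (first cousins share one grandparent pair — two paths of length 4: r = 2·(1/2)^4 = 1/8).
r to a half first cousin = 0.0625 (half first cousins share one grandparent — one path of length 4: r = (1/2)^4 = 1/16).
r to a full sibling = 1/2 (full sibs share both parents — two paths of length 2: r = 2·(1/2)^2 = 1/2).
Summing one r·B term per recipient: 3·0.125·0.498 + 3·0.0625·0.0751 + 4·0.5·0.268 = 0.73683125.
0.73683125 > 0.45: the indirect benefit exceeds the cost.

Yes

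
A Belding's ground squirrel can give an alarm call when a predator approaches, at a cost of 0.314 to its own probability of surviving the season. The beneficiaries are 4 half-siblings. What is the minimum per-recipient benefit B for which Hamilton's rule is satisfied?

r to a half-sibling = 0.25 (half-sibs share one parent — one path of length 2: r = (1/2)^2 = 1/4).
Hamilton's rule with n recipients of equal r: n·r·B > C, so B > C/(n·r) = 0.314/(4·0.25) = 0.314.

0.314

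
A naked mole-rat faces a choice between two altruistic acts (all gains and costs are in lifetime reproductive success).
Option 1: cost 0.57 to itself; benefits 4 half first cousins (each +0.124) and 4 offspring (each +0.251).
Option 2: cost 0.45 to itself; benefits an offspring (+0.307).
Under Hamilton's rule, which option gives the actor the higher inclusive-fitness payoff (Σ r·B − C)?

Option 1: r to a half first cousin = 0.0625.
Option 1: r to an offspring = 0.5.
Option 1: Σ r·B − C = (4·0.0625·0.124 + 4·0.5·0.251) − 0.57 = -0.037.
Option 2: r to an offspring = 0.5.
Option 2: Σ r·B − C = (1·0.5·0.307) − 0.45 = -0.2965.
Option 1 has the higher net inclusive-fitness payoff.

Option 1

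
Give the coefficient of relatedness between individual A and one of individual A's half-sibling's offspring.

Each parent–offspring link contributes a factor of 1/2, and independent paths through distinct common ancestors add.
Half-aunt/uncle↔niece/nephew: one path of length 3: r = (1/2)^3 = 1/8.

0.125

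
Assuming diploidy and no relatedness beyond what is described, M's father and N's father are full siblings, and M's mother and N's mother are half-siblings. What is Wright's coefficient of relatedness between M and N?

0.1875

With two independent routes of shared ancestry, r is the sum of the two contributions.
M and N are related in two ways: first cousins through their fathers (r = 1/8) and half first cousins through their mothers (r = 1/16).
r = 1/8 + 1/16 = 0.1875.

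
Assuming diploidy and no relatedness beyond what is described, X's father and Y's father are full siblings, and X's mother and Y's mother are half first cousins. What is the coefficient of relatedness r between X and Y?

0.140625

Independent pedigree routes through distinct common ancestors add.
X and Y are related in two ways: first cousins through their fathers (r = 1/8) and half second cousins through their mothers (r = 1/64).
r = 1/8 + 1/64 = 0.140625.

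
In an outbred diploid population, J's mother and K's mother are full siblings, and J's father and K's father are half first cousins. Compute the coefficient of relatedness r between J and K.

Independent pedigree routes through distinct common ancestors add.
J and K are related in two ways: first cousins through their mothers (r = 1/8) and half second cousins through their fathers (r = 1/64).
r = 1/8 + 1/64 = 0.140625.

0.140625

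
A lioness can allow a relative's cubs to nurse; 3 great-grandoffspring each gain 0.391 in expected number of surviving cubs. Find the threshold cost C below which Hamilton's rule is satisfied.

r to a great-grandoffspring = 1/8 (three parent–offspring links: r = (1/2)^3 = 1/8).
Hamilton's rule: n·r·B > C, so the trait is favored while C < n·r·B = 3·0.125·0.391 = 0.146625.

0.146625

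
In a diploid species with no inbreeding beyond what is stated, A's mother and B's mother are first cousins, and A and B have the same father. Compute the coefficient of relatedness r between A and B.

With two independent routes of shared ancestry, r is the sum of the two contributions.
A and B are related in two ways: second cousins through their mothers (r = 1/32) and half-sibs through their shared father (r = 1/4).
r = 1/32 + 1/4 = 0.28125.

0.28125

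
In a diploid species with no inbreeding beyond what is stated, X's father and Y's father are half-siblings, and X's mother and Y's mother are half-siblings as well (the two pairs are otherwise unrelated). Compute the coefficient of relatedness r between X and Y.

Independent pedigree routes through distinct common ancestors add.
X and Y are related in two ways: half first cousins through their fathers (r = 1/16) and half first cousins through their mothers (r = 1/16).
r = 1/16 + 1/16 = 0.125.

0.125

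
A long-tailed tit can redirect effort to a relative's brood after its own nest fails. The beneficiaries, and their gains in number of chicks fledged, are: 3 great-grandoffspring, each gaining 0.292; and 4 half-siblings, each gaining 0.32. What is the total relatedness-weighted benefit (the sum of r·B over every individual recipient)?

r to a great-grandoffspring = 1/8 (three parent–offspring links: r = (1/2)^3 = 1/8).
r to a half-sibling = 1/4 (half-sibs share one parent — one path of length 2: r = (1/2)^2 = 1/4).
Summing one r·B term per recipient: 3·0.125·0.292 + 4·0.25·0.32 = 0.4295.

0.4295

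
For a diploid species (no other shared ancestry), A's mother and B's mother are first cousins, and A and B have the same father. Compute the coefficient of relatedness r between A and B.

Independent pedigree routes through distinct common ancestors add.
A and B are related in two ways: second cousins through their mothers (r = 1/32) and half-sibs through their shared father (r = 1/4).
r = 1/32 + 1/4 = 9/32 = 0.28125.

0.28125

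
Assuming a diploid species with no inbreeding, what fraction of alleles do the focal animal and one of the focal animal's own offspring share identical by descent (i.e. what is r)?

0.5

Each parent–offspring link contributes a factor of 1/2, and independent paths through distinct common ancestors add.
One parent–offspring link: r = (1/2)^1 = 1/2.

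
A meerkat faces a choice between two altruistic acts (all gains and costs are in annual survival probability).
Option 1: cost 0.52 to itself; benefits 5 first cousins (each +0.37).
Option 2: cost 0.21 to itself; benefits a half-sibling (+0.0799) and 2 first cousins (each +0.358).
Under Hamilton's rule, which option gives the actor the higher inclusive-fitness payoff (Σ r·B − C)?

Option 2

Option 1: r to a first cousin = 0.125.
Option 1: Σ r·B − C = (5·0.125·0.37) − 0.52 = -0.28875.
Option 2: r to a half-sibling = 0.25.
Option 2: r to a first cousin = 0.125.
Option 2: Σ r·B − C = (1·0.25·0.0799 + 2·0.125·0.358) − 0.21 = -0.100525.
Option 2 has the higher net inclusive-fitness payoff.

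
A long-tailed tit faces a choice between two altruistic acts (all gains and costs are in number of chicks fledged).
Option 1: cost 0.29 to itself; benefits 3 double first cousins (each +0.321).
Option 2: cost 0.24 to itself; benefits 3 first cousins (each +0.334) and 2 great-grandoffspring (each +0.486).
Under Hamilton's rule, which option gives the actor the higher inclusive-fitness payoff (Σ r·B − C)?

Option 1: r to a double first cousin = 0.25.
Option 1: Σ r·B − C = (3·0.25·0.321) − 0.29 = -0.04925.
Option 2: r to a first cousin = 0.125.
Option 2: r to a great-grandoffspring = 0.125.
Option 2: Σ r·B − C = (3·0.125·0.334 + 2·0.125·0.486) − 0.24 = 0.00675.
Option 2 has the higher net inclusive-fitness payoff.

Option 2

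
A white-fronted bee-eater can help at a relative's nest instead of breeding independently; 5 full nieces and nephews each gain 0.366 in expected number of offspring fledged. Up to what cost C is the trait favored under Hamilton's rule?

0.4575

r to a full niece or nephew = 1/4 (full aunt/uncle↔niece/nephew: two paths of length 3 through the shared grandparent pair: r = 2·(1/2)^3 = 1/4).
Hamilton's rule: n·r·B > C, so the trait is favored while C < n·r·B = 5·0.25·0.366 = 0.4575.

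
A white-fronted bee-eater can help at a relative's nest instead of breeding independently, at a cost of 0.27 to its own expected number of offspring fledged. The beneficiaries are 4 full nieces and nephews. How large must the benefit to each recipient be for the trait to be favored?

0.27

r to a full niece or nephew = 1/4 (full aunt/uncle↔niece/nephew: two paths of length 3 through the shared grandparent pair: r = 2·(1/2)^3 = 1/4).
Hamilton's rule with n recipients of equal r: n·r·B > C, so B > C/(n·r) = 0.27/(4·0.25) = 0.27.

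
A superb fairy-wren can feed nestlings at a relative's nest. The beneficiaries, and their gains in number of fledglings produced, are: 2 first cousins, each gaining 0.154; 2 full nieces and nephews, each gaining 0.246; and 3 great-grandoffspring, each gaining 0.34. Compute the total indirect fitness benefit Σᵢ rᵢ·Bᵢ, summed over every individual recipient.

r to a first cousin = 0.125 (first cousins share one grandparent pair — two paths of length 4: r = 2·(1/2)^4 = 1/8).
r to a full niece or nephew = 1/4 (full aunt/uncle↔niece/nephew: two paths of length 3 through the shared grandparent pair: r = 2·(1/2)^3 = 1/4).
r to a great-grandoffspring = 0.125 (three parent–offspring links: r = (1/2)^3 = 1/8).
Summing one r·B term per recipient: 2·0.125·0.154 + 2·0.25·0.246 + 3·0.125·0.34 = 0.289.

0.289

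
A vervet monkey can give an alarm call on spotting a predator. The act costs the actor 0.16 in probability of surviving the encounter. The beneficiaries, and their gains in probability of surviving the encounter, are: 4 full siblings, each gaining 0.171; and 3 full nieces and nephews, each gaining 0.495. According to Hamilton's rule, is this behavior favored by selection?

Yes

Hamilton's rule: the trait is favored when the sum of r·B over every recipient exceeds the actor's cost C.
r to a full sibling = 1/2 (full sibs share both parents — two paths of length 2: r = 2·(1/2)^2 = 1/2).
r to a full niece or nephew = 1/4 (full aunt/uncle↔niece/nephew: two paths of length 3 through the shared grandparent pair: r = 2·(1/2)^3 = 1/4).
Summing one r·B term per recipient: 4·0.5·0.171 + 3·0.25·0.495 = 0.71325.
0.71325 > 0.16: the indirect benefit exceeds the cost.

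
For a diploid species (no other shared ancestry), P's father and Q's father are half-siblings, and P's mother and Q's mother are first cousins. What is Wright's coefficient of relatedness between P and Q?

0.09375

Independent pedigree routes through distinct common ancestors add.
P and Q are related in two ways: half first cousins through their fathers (r = 1/16) and second cousins through their mothers (r = 1/32).
r = 1/16 + 1/32 = 3/32 = 0.09375.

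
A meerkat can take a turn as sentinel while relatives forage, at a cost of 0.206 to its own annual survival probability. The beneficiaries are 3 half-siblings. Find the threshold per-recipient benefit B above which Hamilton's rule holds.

r to a half-sibling = 0.25 (half-sibs share one parent — one path of length 2: r = (1/2)^2 = 1/4).
Hamilton's rule with n recipients of equal r: n·r·B > C, so B > C/(n·r) = 0.206/(3·0.25) = 0.2747.

0.2747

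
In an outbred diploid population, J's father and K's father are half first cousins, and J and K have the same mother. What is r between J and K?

0.265625

Relatedness sums over independent paths through distinct common ancestors.
J and K are related in two ways: half second cousins through their fathers (r = 1/64) and half-sibs through their shared mother (r = 1/4).
r = 1/64 + 1/4 = 17/64 = 0.265625.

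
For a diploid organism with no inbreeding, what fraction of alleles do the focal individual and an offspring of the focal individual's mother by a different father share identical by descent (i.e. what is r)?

0.25

Each parent–offspring link contributes a factor of 1/2, and independent paths through distinct common ancestors add.
Half-sibs share one parent — one path of length 2: r = (1/2)^2 = 1/4.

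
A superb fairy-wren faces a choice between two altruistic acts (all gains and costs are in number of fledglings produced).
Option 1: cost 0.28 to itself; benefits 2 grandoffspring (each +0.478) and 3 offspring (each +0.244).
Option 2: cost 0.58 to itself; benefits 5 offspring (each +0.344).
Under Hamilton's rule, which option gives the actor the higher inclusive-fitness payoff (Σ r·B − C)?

Option 1

Option 1: r to a grandoffspring = 0.25.
Option 1: r to an offspring = 0.5.
Option 1: Σ r·B − C = (2·0.25·0.478 + 3·0.5·0.244) − 0.28 = 0.325.
Option 2: r to an offspring = 0.5.
Option 2: Σ r·B − C = (5·0.5·0.344) − 0.58 = 0.28.
Option 1 has the higher net inclusive-fitness payoff.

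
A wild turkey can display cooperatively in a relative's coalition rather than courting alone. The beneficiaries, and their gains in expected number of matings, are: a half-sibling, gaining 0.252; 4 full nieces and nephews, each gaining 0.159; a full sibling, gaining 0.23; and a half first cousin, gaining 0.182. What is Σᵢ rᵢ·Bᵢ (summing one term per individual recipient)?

r to a half-sibling = 1/4 (half-sibs share one parent — one path of length 2: r = (1/2)^2 = 1/4).
r to a full niece or nephew = 0.25 (full aunt/uncle↔niece/nephew: two paths of length 3 through the shared grandparent pair: r = 2·(1/2)^3 = 1/4).
r to a full sibling = 0.5 (full sibs share both parents — two paths of length 2: r = 2·(1/2)^2 = 1/2).
r to a half first cousin = 1/16 (half first cousins share one grandparent — one path of length 4: r = (1/2)^4 = 1/16).
Summing one r·B term per recipient: 1·0.25·0.252 + 4·0.25·0.159 + 1·0.5·0.23 + 1·0.0625·0.182 = 0.348375.

0.348375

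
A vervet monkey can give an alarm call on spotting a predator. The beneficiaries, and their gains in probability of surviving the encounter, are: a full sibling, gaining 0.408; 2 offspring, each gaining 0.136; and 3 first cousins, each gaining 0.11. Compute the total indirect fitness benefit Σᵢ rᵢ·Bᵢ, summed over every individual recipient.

r to a full sibling = 1/2 (full sibs share both parents — two paths of length 2: r = 2·(1/2)^2 = 1/2).
r to an offspring = 1/2 (one parent–offspring link: r = (1/2)^1 = 1/2).
r to a first cousin = 0.125 (first cousins share one grandparent pair — two paths of length 4: r = 2·(1/2)^4 = 1/8).
Summing one r·B term per recipient: 1·0.5·0.408 + 2·0.5·0.136 + 3·0.125·0.11 = 0.38125.

0.38125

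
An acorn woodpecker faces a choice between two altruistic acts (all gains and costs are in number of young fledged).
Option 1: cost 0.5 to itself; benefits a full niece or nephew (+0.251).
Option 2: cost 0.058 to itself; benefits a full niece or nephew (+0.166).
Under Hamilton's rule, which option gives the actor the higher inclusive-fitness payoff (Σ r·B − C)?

Option 2

Option 1: r to a full niece or nephew = 0.25.
Option 1: Σ r·B − C = (1·0.25·0.251) − 0.5 = -0.43725.
Option 2: r to a full niece or nephew = 0.25.
Option 2: Σ r·B − C = (1·0.25·0.166) − 0.058 = -0.0165.
Option 2 has the higher net inclusive-fitness payoff.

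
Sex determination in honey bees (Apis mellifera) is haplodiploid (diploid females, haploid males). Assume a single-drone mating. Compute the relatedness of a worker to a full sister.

0.75

Haplodiploid full sisters inherit their father's entire haploid genome identically (contributing 1/2) and on average half of their mother's contribution (1/2 · 1/2 = 1/4); r = 1/2 + 1/4 = 3/4.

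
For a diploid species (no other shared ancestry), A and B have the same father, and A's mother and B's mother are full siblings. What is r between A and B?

0.375

Wright's path rule: contributions from independent ancestry routes add.
A and B are related in two ways: half-sibs through their shared father (r = 1/4) and first cousins through their mothers (r = 1/8).
r = 1/4 + 1/8 = 0.375.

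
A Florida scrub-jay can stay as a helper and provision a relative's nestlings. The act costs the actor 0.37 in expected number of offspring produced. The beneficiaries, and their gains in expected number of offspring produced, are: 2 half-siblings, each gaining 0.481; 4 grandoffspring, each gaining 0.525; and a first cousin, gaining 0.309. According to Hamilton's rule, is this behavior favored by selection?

Yes

Hamilton's rule: the trait is favored when the sum of r·B over every recipient exceeds the actor's cost C.
r to a half-sibling = 1/4 (half-sibs share one parent — one path of length 2: r = (1/2)^2 = 1/4).
r to a grandoffspring = 1/4 (two parent–offspring links: r = (1/2)^2 = 1/4).
r to a first cousin = 1/8 (first cousins share one grandparent pair — two paths of length 4: r = 2·(1/2)^4 = 1/8).
Summing one r·B term per recipient: 2·0.25·0.481 + 4·0.25·0.525 + 1·0.125·0.309 = 0.804125.
0.804125 > 0.37: the indirect benefit exceeds the cost.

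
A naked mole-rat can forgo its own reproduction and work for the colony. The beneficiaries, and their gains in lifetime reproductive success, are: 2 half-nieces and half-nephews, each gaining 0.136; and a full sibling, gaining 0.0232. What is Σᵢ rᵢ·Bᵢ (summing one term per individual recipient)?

r to a half-niece or half-nephew = 0.125 (half-aunt/uncle↔niece/nephew: one path of length 3: r = (1/2)^3 = 1/8).
r to a full sibling = 0.5 (full sibs share both parents — two paths of length 2: r = 2·(1/2)^2 = 1/2).
Summing one r·B term per recipient: 2·0.125·0.136 + 1·0.5·0.0232 = 0.0456.

0.0456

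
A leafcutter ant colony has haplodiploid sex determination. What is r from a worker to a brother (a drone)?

0.25

Her haploid brother carries none of their father's genes and a random half of their mother's genome; that half matches the maternal half of her own genome with probability 1/2: r = 1/2 · 1/2 = 1/4.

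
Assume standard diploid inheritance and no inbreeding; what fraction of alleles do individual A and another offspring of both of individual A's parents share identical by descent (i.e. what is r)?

0.5

Each parent–offspring link contributes a factor of 1/2, and independent paths through distinct common ancestors add.
Full sibs share both parents — two paths of length 2: r = 2·(1/2)^2 = 1/2.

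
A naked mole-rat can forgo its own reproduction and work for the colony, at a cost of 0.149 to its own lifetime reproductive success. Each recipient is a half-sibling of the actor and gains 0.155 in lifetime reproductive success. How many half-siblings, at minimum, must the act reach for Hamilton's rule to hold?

4

r to a half-sibling = 0.25 (half-sibs share one parent — one path of length 2: r = (1/2)^2 = 1/4).
Hamilton's rule: n·r·B > C  ⇒  n > C/(r·B) = 0.149/(0.25·0.155) = 3.845.
The smallest integer exceeding 3.845 is 4.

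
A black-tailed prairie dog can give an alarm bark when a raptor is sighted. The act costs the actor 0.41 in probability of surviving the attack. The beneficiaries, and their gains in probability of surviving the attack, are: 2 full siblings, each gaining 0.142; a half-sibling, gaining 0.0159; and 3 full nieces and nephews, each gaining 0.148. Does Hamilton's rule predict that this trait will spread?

Hamilton's rule: the trait is favored when the sum of r·B over every recipient exceeds the actor's cost C.
r to a full sibling = 1/2 (full sibs share both parents — two paths of length 2: r = 2·(1/2)^2 = 1/2).
r to a half-sibling = 1/4 (half-sibs share one parent — one path of length 2: r = (1/2)^2 = 1/4).
r to a full niece or nephew = 1/4 (full aunt/uncle↔niece/nephew: two paths of length 3 through the shared grandparent pair: r = 2·(1/2)^3 = 1/4).
Summing one r·B term per recipient: 2·0.5·0.142 + 1·0.25·0.0159 + 3·0.25·0.148 = 0.256975.
0.256975 < 0.41: the indirect benefit is less than the cost.

No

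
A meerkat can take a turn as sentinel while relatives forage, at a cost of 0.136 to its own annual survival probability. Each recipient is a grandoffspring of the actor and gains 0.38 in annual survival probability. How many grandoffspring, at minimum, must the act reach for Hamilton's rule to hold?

r to a grandoffspring = 1/4 (two parent–offspring links: r = (1/2)^2 = 1/4).
Hamilton's rule: n·r·B > C  ⇒  n > C/(r·B) = 0.136/(0.25·0.38) = 1.432.
The smallest integer exceeding 1.432 is 2.

2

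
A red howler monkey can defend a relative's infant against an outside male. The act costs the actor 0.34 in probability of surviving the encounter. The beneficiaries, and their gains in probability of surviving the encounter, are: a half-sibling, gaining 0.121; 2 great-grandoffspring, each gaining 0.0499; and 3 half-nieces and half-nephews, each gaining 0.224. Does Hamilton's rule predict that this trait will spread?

Hamilton's rule: the trait is favored when the sum of r·B over every recipient exceeds the actor's cost C.
r to a half-sibling = 1/4 (half-sibs share one parent — one path of length 2: r = (1/2)^2 = 1/4).
r to a great-grandoffspring = 0.125 (three parent–offspring links: r = (1/2)^3 = 1/8).
r to a half-niece or half-nephew = 0.125 (half-aunt/uncle↔niece/nephew: one path of length 3: r = (1/2)^3 = 1/8).
Summing one r·B term per recipient: 1·0.25·0.121 + 2·0.125·0.0499 + 3·0.125·0.224 = 0.126725.
0.126725 < 0.34: the indirect benefit is less than the cost.

No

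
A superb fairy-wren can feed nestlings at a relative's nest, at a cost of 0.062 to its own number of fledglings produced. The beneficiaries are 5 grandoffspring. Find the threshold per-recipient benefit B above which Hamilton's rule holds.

0.0496

r to a grandoffspring = 0.25 (two parent–offspring links: r = (1/2)^2 = 1/4).
Hamilton's rule with n recipients of equal r: n·r·B > C, so B > C/(n·r) = 0.062/(5·0.25) = 0.0496.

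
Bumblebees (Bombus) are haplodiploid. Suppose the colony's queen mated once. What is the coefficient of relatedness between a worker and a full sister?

0.75

Haplodiploid full sisters inherit their father's entire haploid genome identically (contributing 1/2) and on average half of their mother's contribution (1/2 · 1/2 = 1/4); r = 1/2 + 1/4 = 3/4.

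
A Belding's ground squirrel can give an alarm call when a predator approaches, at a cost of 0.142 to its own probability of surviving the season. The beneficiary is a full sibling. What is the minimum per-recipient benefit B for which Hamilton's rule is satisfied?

r to a full sibling = 1/2 (full sibs share both parents — two paths of length 2: r = 2·(1/2)^2 = 1/2).
Hamilton's rule with n recipients of equal r: n·r·B > C, so B > C/(n·r) = 0.142/(1·0.5) = 0.284.

0.284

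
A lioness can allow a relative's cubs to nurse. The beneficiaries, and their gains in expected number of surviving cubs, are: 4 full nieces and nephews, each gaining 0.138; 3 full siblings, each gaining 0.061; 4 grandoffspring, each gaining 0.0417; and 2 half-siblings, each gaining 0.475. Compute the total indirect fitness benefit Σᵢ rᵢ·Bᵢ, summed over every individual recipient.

0.5087

r to a full niece or nephew = 0.25 (full aunt/uncle↔niece/nephew: two paths of length 3 through the shared grandparent pair: r = 2·(1/2)^3 = 1/4).
r to a full sibling = 0.5 (full sibs share both parents — two paths of length 2: r = 2·(1/2)^2 = 1/2).
r to a grandoffspring = 1/4 (two parent–offspring links: r = (1/2)^2 = 1/4).
r to a half-sibling = 1/4 (half-sibs share one parent — one path of length 2: r = (1/2)^2 = 1/4).
Summing one r·B term per recipient: 4·0.25·0.138 + 3·0.5·0.061 + 4·0.25·0.0417 + 2·0.25·0.475 = 0.5087.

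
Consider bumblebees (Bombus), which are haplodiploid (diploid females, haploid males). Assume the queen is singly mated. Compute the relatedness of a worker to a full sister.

Haplodiploid full sisters inherit their father's entire haploid genome identically (contributing 1/2) and on average half of their mother's contribution (1/2 · 1/2 = 1/4); r = 1/2 + 1/4 = 3/4.

0.75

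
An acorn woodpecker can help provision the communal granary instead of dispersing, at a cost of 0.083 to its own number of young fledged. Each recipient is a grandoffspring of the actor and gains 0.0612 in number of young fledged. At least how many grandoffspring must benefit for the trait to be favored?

6

r to a grandoffspring = 1/4 (two parent–offspring links: r = (1/2)^2 = 1/4).
Hamilton's rule: n·r·B > C  ⇒  n > C/(r·B) = 0.083/(0.25·0.0612) = 5.425.
The smallest integer exceeding 5.425 is 6.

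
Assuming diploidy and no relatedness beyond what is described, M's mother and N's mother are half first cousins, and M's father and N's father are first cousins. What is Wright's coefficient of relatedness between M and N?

0.046875

Relatedness sums over independent paths through distinct common ancestors.
M and N are related in two ways: half second cousins through their mothers (r = 1/64) and second cousins through their fathers (r = 1/32).
r = 1/64 + 1/32 = 0.046875.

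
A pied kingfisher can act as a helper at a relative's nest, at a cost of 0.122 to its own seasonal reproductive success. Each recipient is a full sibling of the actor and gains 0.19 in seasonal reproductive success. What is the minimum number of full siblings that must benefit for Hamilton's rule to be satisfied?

r to a full sibling = 1/2 (full sibs share both parents — two paths of length 2: r = 2·(1/2)^2 = 1/2).
Hamilton's rule: n·r·B > C  ⇒  n > C/(r·B) = 0.122/(0.5·0.19) = 1.284.
The smallest integer exceeding 1.284 is 2.

2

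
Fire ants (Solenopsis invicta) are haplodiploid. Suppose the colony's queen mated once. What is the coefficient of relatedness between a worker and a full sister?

0.75

Haplodiploid full sisters inherit their father's entire haploid genome identically (contributing 1/2) and on average half of their mother's contribution (1/2 · 1/2 = 1/4); r = 1/2 + 1/4 = 3/4.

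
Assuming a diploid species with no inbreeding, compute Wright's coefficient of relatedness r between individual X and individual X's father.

Each parent–offspring link contributes a factor of 1/2, and independent paths through distinct common ancestors add.
One parent–offspring link: r = (1/2)^1 = 1/2.

0.5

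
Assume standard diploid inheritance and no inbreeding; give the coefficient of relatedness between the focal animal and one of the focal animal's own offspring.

0.5

Each parent–offspring link contributes a factor of 1/2, and independent paths through distinct common ancestors add.
One parent–offspring link: r = (1/2)^1 = 1/2.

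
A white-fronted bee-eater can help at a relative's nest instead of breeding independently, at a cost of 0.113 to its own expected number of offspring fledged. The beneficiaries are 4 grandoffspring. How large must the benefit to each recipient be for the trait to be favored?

0.113

r to a grandoffspring = 1/4 (two parent–offspring links: r = (1/2)^2 = 1/4).
Hamilton's rule with n recipients of equal r: n·r·B > C, so B > C/(n·r) = 0.113/(4·0.25) = 0.113.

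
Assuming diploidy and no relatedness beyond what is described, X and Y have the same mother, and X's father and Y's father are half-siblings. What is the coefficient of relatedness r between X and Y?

Independent pedigree routes through distinct common ancestors add.
X and Y are related in two ways: half-sibs through their shared mother (r = 1/4) and half first cousins through their fathers (r = 1/16).
r = 1/4 + 1/16 = 5/16 = 0.3125.

0.3125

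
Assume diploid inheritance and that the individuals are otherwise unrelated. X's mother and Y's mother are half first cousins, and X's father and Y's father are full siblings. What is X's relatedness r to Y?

Wright's path rule: contributions from independent ancestry routes add.
X and Y are related in two ways: half second cousins through their mothers (r = 1/64) and first cousins through their fathers (r = 1/8).
r = 1/64 + 1/8 = 9/64 = 0.140625.

0.140625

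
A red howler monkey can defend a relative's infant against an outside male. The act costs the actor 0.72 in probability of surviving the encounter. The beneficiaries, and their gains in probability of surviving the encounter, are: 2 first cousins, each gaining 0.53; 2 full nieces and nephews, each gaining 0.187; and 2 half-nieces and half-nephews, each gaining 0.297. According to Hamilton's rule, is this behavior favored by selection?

No

Hamilton's rule: the trait is favored when the sum of r·B over every recipient exceeds the actor's cost C.
r to a first cousin = 1/8 (first cousins share one grandparent pair — two paths of length 4: r = 2·(1/2)^4 = 1/8).
r to a full niece or nephew = 0.25 (full aunt/uncle↔niece/nephew: two paths of length 3 through the shared grandparent pair: r = 2·(1/2)^3 = 1/4).
r to a half-niece or half-nephew = 1/8 (half-aunt/uncle↔niece/nephew: one path of length 3: r = (1/2)^3 = 1/8).
Summing one r·B term per recipient: 2·0.125·0.53 + 2·0.25·0.187 + 2·0.125·0.297 = 0.30025.
0.30025 < 0.72: the indirect benefit is less than the cost.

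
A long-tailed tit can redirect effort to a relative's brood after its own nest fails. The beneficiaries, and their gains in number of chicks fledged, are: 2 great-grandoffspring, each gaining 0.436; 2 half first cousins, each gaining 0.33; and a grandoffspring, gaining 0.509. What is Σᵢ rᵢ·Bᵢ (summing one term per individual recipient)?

r to a great-grandoffspring = 1/8 (three parent–offspring links: r = (1/2)^3 = 1/8).
r to a half first cousin = 1/16 (half first cousins share one grandparent — one path of length 4: r = (1/2)^4 = 1/16).
r to a grandoffspring = 0.25 (two parent–offspring links: r = (1/2)^2 = 1/4).
Summing one r·B term per recipient: 2·0.125·0.436 + 2·0.0625·0.33 + 1·0.25·0.509 = 0.2775.

0.2775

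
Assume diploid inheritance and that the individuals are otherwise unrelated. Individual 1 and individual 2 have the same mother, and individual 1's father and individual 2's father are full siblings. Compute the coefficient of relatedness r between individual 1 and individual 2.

With two independent routes of shared ancestry, r is the sum of the two contributions.
Individual 1 and individual 2 are related in two ways: half-sibs through their shared mother (r = 1/4) and first cousins through their fathers (r = 1/8).
r = 1/4 + 1/8 = 3/8 = 0.375.

0.375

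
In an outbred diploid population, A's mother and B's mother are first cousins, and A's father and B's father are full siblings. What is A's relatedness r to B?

Wright's path rule: contributions from independent ancestry routes add.
A and B are related in two ways: second cousins through their mothers (r = 1/32) and first cousins through their fathers (r = 1/8).
r = 1/32 + 1/8 = 0.15625.

0.15625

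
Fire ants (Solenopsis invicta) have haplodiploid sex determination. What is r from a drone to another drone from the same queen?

Haploid brothers each carry a random half of the queen's diploid genome, so on average they share half: r = 1/2.

0.5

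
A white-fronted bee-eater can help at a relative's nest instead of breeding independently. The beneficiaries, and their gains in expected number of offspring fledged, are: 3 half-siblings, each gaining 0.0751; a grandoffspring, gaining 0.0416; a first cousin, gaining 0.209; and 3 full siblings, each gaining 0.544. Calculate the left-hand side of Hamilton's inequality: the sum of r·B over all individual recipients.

r to a half-sibling = 1/4 (half-sibs share one parent — one path of length 2: r = (1/2)^2 = 1/4).
r to a grandoffspring = 0.25 (two parent–offspring links: r = (1/2)^2 = 1/4).
r to a first cousin = 1/8 (first cousins share one grandparent pair — two paths of length 4: r = 2·(1/2)^4 = 1/8).
r to a full sibling = 1/2 (full sibs share both parents — two paths of length 2: r = 2·(1/2)^2 = 1/2).
Summing one r·B term per recipient: 3·0.25·0.0751 + 1·0.25·0.0416 + 1·0.125·0.209 + 3·0.5·0.544 = 0.90885.

0.90885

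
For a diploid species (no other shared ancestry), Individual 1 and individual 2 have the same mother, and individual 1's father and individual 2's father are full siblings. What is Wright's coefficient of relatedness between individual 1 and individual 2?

Relatedness sums over independent paths through distinct common ancestors.
Individual 1 and individual 2 are related in two ways: half-sibs through their shared mother (r = 1/4) and first cousins through their fathers (r = 1/8).
r = 1/4 + 1/8 = 3/8 = 0.375.

0.375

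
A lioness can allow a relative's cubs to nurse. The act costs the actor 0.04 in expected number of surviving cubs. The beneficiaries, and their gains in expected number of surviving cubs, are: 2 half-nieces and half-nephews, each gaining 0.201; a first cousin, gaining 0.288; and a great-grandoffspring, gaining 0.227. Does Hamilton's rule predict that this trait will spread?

Hamilton's rule: the trait is favored when the sum of r·B over every recipient exceeds the actor's cost C.
r to a half-niece or half-nephew = 1/8 (half-aunt/uncle↔niece/nephew: one path of length 3: r = (1/2)^3 = 1/8).
r to a first cousin = 1/8 (first cousins share one grandparent pair — two paths of length 4: r = 2·(1/2)^4 = 1/8).
r to a great-grandoffspring = 1/8 (three parent–offspring links: r = (1/2)^3 = 1/8).
Summing one r·B term per recipient: 2·0.125·0.201 + 1·0.125·0.288 + 1·0.125·0.227 = 0.114625.
0.114625 > 0.04: the indirect benefit exceeds the cost.

Yes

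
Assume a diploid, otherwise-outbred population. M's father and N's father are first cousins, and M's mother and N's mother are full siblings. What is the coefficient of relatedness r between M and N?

Wright's path rule: contributions from independent ancestry routes add.
M and N are related in two ways: second cousins through their fathers (r = 1/32) and first cousins through their mothers (r = 1/8).
r = 1/32 + 1/8 = 5/32 = 0.15625.

0.15625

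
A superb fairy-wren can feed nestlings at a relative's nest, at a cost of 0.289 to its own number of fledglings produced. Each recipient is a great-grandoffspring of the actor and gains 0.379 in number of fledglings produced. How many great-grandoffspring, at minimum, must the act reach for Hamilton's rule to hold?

r to a great-grandoffspring = 1/8 (three parent–offspring links: r = (1/2)^3 = 1/8).
Hamilton's rule: n·r·B > C  ⇒  n > C/(r·B) = 0.289/(0.125·0.379) = 6.1.
The smallest integer exceeding 6.1 is 7.

7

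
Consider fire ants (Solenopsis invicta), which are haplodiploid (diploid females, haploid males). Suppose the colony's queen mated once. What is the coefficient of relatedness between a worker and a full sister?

0.75

Haplodiploid full sisters inherit their father's entire haploid genome identically (contributing 1/2) and on average half of their mother's contribution (1/2 · 1/2 = 1/4); r = 1/2 + 1/4 = 3/4.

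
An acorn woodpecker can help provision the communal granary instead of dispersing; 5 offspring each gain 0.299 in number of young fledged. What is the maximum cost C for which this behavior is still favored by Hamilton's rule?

r to an offspring = 1/2 (one parent–offspring link: r = (1/2)^1 = 1/2).
Hamilton's rule: n·r·B > C, so the trait is favored while C < n·r·B = 5·0.5·0.299 = 0.7475.

0.7475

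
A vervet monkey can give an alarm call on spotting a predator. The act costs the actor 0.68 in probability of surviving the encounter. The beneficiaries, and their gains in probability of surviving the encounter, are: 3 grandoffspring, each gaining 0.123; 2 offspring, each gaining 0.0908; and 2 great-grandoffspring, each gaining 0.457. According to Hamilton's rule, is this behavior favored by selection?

No

Hamilton's rule: the trait is favored when the sum of r·B over every recipient exceeds the actor's cost C.
r to a grandoffspring = 1/4 (two parent–offspring links: r = (1/2)^2 = 1/4).
r to an offspring = 1/2 (one parent–offspring link: r = (1/2)^1 = 1/2).
r to a great-grandoffspring = 0.125 (three parent–offspring links: r = (1/2)^3 = 1/8).
Summing one r·B term per recipient: 3·0.25·0.123 + 2·0.5·0.0908 + 2·0.125·0.457 = 0.2973.
0.2973 < 0.68: the indirect benefit is less than the cost.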